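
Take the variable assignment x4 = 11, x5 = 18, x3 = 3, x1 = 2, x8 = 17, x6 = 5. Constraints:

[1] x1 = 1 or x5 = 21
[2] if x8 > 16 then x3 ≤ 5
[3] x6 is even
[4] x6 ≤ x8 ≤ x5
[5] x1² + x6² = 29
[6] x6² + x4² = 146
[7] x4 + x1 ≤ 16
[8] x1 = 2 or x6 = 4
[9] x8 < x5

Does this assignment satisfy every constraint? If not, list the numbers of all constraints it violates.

[1] x1 = 2 ≠ 1 and x5 = 18 ≠ 21; both disjuncts false — fails.
[2] x8 = 17 > 16, so we need x3 ≤ 5; x3 = 3 ≤ 5 — holds.
[3] x6 = 5 is odd — fails.
[4] values 5 ≤ 17 ≤ 18 — holds.
[5] x1² + x6² = 2² + 5² = 4 + 25 = 29 — holds.
[6] x6² + x4² = 5² + 11² = 25 + 121 = 146 — holds.
[7] x4 + x1 = 11 + 2 = 13; 13 ≤ 16 — holds.
[8] x1 = 2 = 2 (first disjunct) — holds.
[9] x8 = 17, x5 = 18; 17 < 18 — holds.

Violated: 1 and 3.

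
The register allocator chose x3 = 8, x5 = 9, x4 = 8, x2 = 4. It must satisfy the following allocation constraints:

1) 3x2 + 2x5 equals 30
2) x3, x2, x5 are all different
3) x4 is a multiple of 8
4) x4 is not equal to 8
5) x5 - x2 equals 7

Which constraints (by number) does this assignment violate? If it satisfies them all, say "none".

1) 3x2 + 2x5 = 3(4) + 2(9) = 30 — holds.
2) values 8, 4, 9 are pairwise distinct — holds.
3) 8 / 8 = 1, so 8 divides 8 — holds.
4) x4 = 8, but 8 is required to differ — does not hold.
5) x5 - x2 = 9 - 4 = 5, not 7 — does not hold.

The assignment fails constraints 4 and 5.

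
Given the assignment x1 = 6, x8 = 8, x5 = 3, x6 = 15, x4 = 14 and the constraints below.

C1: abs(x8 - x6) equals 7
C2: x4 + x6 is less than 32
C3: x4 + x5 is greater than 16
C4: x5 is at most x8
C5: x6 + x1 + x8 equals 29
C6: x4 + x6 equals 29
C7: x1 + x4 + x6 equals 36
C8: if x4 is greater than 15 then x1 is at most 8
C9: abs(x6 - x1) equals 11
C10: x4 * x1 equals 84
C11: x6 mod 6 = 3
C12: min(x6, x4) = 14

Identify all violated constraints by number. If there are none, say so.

C1: abs(8 - 15) = 7  OK
C2: x4 + x6 = 14 + 15 = 29; 29 < 32  OK
C3: x4 + x5 = 14 + 3 = 17; 17 > 16  OK
C4: x5 = 3, x8 = 8; 3 ≤ 8  OK
C5: x6 + x1 + x8 = 15 + 6 + 8 = 29  OK
C6: x4 + x6 = 14 + 15 = 29  OK
C7: x1 + x4 + x6 = 6 + 14 + 15 = 35, not 36  FAIL
C8: x4 = 14, not > 15; antecedent false, conditional vacuously true  OK
C9: abs(15 - 6) = 9, not 11  FAIL
C10: x4 * x1 = 14 * 6 = 84  OK
C11: 15 mod 6 = 3  OK
C12: min(15, 14) = 14  OK

The assignment fails constraints 7, 9.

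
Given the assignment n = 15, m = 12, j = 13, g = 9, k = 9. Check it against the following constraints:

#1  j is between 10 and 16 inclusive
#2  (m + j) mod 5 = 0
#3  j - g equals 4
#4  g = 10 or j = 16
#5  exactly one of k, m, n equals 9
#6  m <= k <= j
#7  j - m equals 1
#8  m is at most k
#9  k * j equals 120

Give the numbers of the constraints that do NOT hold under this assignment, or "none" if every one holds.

#1 j = 13 lies in [10, 16]  ✔
#2 m + j = 25; 25 mod 5 = 0  ✔
#3 j - g = 13 - 9 = 4  ✔
#4 g = 9 ≠ 10 and j = 13 ≠ 16; both disjuncts false  ✘
#5 k=9, m=12, n=15; 1 of them equals 9  ✔
#6 values 12, 9, 13; m = 12 is not <= k = 9  ✘
#7 j - m = 13 - 12 = 1  ✔
#8 m = 12, k = 9; 12 > 9 (want ≤)  ✘
#9 k * j = 9 * 13 = 117, not 120  ✘

No — constraints 4, 6, 8, and 9 are not satisfied.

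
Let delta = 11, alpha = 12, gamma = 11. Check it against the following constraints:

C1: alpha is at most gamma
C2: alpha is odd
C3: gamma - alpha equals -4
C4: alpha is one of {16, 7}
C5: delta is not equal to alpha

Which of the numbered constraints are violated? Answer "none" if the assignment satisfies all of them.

No — constraints 1, 2, 3, and 4 are not satisfied.

C1: alpha = 12, gamma = 11; 12 > 11 (want ≤) — violated.
C2: alpha = 12 is even — violated.
C3: gamma - alpha = 11 - 12 = -1, not -4 — violated.
C4: alpha = 12 is not in {16, 7} — violated.
C5: delta = 11, alpha = 12; distinct — satisfied.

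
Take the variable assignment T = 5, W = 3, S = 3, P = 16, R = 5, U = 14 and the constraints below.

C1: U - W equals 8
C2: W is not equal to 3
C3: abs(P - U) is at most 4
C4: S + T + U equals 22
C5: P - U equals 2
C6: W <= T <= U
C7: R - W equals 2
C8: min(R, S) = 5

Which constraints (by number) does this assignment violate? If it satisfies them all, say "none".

C1: U - W = 14 - 3 = 11, not 8  false
C2: W = 3, but 3 is required to differ  false
C3: abs(16 - 14) = 2; 2 ≤ 4  true
C4: S + T + U = 3 + 5 + 14 = 22  true
C5: P - U = 16 - 14 = 2  true
C6: values 3 <= 5 <= 14  true
C7: R - W = 5 - 3 = 2  true
C8: min(5, 3) = 3, not 5  false

No — constraints 1, 2, and 8 are not satisfied.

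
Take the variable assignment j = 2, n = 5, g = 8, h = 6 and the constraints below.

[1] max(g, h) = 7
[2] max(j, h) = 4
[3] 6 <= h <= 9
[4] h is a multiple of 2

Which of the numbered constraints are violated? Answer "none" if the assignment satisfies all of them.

Constraints 1, 2 are violated.

[1] max(8, 6) = 8, not 7  ✗
[2] max(2, 6) = 6, not 4  ✗
[3] h = 6 lies in [6, 9]  ✓
[4] 6 / 2 = 3, so 2 divides 6  ✓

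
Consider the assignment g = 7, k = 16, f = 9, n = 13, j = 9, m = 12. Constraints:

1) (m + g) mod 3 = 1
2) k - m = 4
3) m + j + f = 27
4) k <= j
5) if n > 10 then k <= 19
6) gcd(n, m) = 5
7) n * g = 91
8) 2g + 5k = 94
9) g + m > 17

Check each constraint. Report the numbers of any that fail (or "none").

1) m + g = 19; 19 mod 3 = 1 — holds.
2) k - m = 16 - 12 = 4 — holds.
3) m + j + f = 12 + 9 + 9 = 30, not 27 — does not hold.
4) k = 16, j = 9; 16 > 9 (want ≤) — does not hold.
5) n = 13 > 10, so we need k ≤ 19; k = 16 ≤ 19 — holds.
6) gcd(13, 12) = 1, not 5 — does not hold.
7) n * g = 13 * 7 = 91 — holds.
8) 2g + 5k = 2(7) + 5(16) = 94 — holds.
9) g + m = 7 + 12 = 19; 19 > 17 — holds.

Constraints 3, 4, and 6 are violated.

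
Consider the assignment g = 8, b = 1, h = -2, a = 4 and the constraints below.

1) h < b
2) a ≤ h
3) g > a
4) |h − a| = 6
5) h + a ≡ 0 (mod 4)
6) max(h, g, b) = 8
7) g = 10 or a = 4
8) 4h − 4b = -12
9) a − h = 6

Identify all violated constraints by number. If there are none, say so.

Constraints 2, 5 are violated.

1) h = -2, b = 1; -2 < 1 — holds.
2) a = 4, h = -2; 4 > -2 (want ≤) — fails.
3) g = 8, a = 4; 8 > 4 — holds.
4) |-2 − 4| = 6 — holds.
5) h + a = 2; 2 mod 4 = 2, not 0 — fails.
6) max(-2, 8, 1) = 8 — holds.
7) g = 8 ≠ 10, but a = 4 = 4 (second disjunct) — holds.
8) 4h − 4b = 4(-2) − 4(1) = -12 — holds.
9) a − h = 4 − (-2) = 6 — holds.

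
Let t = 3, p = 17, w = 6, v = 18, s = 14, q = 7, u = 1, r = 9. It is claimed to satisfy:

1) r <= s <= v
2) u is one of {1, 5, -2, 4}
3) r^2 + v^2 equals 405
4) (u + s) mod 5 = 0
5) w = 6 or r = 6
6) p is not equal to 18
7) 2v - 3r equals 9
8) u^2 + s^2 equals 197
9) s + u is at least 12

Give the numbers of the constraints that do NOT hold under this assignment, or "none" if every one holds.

None — every constraint holds.

1) values 9 <= 14 <= 18 — OK.
2) u = 1 is in {1, 5, -2, 4} — OK.
3) r^2 + v^2 = 9^2 + 18^2 = 81 + 324 = 405 — OK.
4) u + s = 15; 15 mod 5 = 0 — OK.
5) w = 6 = 6 (first disjunct) — OK.
6) p = 17, and 17 ≠ 18 — OK.
7) 2v - 3r = 2(18) - 3(9) = 9 — OK.
8) u^2 + s^2 = 1^2 + 14^2 = 1 + 196 = 197 — OK.
9) s + u = 14 + 1 = 15; 15 ≥ 12 — OK.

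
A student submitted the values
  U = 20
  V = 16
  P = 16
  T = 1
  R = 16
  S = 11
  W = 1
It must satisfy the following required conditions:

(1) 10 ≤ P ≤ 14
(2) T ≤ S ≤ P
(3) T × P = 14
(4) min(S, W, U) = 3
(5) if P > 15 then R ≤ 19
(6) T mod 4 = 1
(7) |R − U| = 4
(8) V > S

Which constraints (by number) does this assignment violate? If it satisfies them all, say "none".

(1) P = 16 is outside [10, 14]  false
(2) values 1 ≤ 11 ≤ 16  true
(3) T × P = 1 × 16 = 16, not 14  false
(4) min(11, 1, 20) = 1, not 3  false
(5) P = 16 > 15, so we need R ≤ 19; R = 16 ≤ 19  true
(6) 1 mod 4 = 1  true
(7) |16 − 20| = 4  true
(8) V = 16, S = 11; 16 > 11  true

Constraints 1, 3, and 4 do not hold.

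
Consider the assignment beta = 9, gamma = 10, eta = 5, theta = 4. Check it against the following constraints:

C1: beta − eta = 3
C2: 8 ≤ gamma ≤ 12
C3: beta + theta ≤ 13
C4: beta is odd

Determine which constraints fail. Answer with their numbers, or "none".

C1: beta − eta = 9 − 5 = 4, not 3  no
C2: gamma = 10 lies in [8, 12]  yes
C3: beta + theta = 9 + 4 = 13; 13 ≤ 13  yes
C4: beta = 9 is odd  yes

Constraint 1 is violated.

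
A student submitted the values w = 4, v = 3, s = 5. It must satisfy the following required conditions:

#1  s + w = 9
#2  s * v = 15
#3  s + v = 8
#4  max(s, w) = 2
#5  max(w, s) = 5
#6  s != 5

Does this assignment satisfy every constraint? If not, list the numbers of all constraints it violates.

#1 s + w = 5 + 4 = 9  yes
#2 s * v = 5 * 3 = 15  yes
#3 s + v = 5 + 3 = 8  yes
#4 max(5, 4) = 5, not 2  no
#5 max(4, 5) = 5  yes
#6 s = 5, but 5 is required to differ  no

Constraints 4 and 6 do not hold.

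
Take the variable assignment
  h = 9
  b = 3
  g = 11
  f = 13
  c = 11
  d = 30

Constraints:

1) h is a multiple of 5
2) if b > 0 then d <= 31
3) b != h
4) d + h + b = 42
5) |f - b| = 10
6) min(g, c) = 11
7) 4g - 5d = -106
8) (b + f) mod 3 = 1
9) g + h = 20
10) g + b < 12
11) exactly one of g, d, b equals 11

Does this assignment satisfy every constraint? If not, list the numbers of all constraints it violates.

1) 9 = 5*1 + 4, so 5 does not divide 9 — fails.
2) b = 3 > 0, so we need d ≤ 31; d = 30 ≤ 31 — holds.
3) b = 3, h = 9; distinct — holds.
4) d + h + b = 30 + 9 + 3 = 42 — holds.
5) |13 - 3| = 10 — holds.
6) min(11, 11) = 11 — holds.
7) 4g - 5d = 4(11) - 5(30) = -106 — holds.
8) b + f = 16; 16 mod 3 = 1 — holds.
9) g + h = 11 + 9 = 20 — holds.
10) g + b = 11 + 3 = 14; 14 ≥ 12, bound 12 not met — fails.
11) g=11, d=30, b=3; 1 of them equals 11 — holds.

The assignment fails constraints 1 and 10.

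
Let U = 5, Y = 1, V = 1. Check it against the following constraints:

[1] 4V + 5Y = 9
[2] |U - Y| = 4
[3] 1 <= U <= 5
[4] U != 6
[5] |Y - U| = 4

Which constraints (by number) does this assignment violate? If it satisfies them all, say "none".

No violations.

[1] 4V + 5Y = 4(1) + 5(1) = 9  OK
[2] |5 - 1| = 4  OK
[3] U = 5 lies in [1, 5]  OK
[4] U = 5, and 5 ≠ 6  OK
[5] |1 - 5| = 4  OK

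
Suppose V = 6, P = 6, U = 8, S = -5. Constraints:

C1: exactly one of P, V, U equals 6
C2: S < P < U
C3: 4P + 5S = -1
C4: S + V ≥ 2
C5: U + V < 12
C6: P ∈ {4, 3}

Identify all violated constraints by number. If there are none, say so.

The assignment fails constraints 1, 4, 5, and 6.

C1: P=6, V=6, U=8; 2 of them equal 6, not exactly one  ✗
C2: values -5 < 6 < 8  ✓
C3: 4P + 5S = 4(6) + 5(-5) = -1  ✓
C4: S + V = -5 + 6 = 1; 1 < 2, bound 2 not met  ✗
C5: U + V = 8 + 6 = 14; 14 ≥ 12, bound 12 not met  ✗
C6: P = 6 is not in {4, 3}  ✗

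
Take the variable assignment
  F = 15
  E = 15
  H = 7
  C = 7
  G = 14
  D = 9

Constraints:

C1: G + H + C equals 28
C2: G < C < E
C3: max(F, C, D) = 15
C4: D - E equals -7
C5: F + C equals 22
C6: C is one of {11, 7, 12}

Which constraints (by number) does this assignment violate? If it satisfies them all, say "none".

No — constraints 2, 4 are not satisfied.

C1: G + H + C = 14 + 7 + 7 = 28 — holds.
C2: values 14, 7, 15; G = 14 is not < C = 7 — does not hold.
C3: max(15, 7, 9) = 15 — holds.
C4: D - E = 9 - 15 = -6, not -7 — does not hold.
C5: F + C = 15 + 7 = 22 — holds.
C6: C = 7 is in {11, 7, 12} — holds.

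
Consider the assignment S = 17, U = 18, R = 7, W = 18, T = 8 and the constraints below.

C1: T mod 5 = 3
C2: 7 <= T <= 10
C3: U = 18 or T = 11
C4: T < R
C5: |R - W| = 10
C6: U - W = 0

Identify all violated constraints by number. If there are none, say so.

C1: 8 mod 5 = 3 — satisfied.
C2: T = 8 lies in [7, 10] — satisfied.
C3: U = 18 = 18 (first disjunct) — satisfied.
C4: T = 8, R = 7; 8 ≥ 7 (want <) — violated.
C5: |7 - 18| = 11, not 10 — violated.
C6: U - W = 18 - 18 = 0 — satisfied.

Constraints 4 and 5 do not hold.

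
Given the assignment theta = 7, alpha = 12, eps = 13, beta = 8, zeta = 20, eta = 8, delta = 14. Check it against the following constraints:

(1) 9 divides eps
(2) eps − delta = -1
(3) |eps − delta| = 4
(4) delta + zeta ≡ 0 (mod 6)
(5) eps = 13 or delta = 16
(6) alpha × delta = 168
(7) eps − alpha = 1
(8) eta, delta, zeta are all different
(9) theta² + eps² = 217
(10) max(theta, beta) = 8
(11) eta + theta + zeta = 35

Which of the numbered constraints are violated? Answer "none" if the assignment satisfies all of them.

Constraints 1, 3, 4, 9 are violated.

(1) 13 = 9×1 + 4, so 9 does not divide 13  no
(2) eps − delta = 13 − 14 = -1  yes
(3) |13 − 14| = 1, not 4  no
(4) delta + zeta = 34; 34 mod 6 = 4, not 0  no
(5) eps = 13 = 13 (first disjunct)  yes
(6) alpha × delta = 12 × 14 = 168  yes
(7) eps − alpha = 13 − 12 = 1  yes
(8) values 8, 14, 20 are pairwise distinct  yes
(9) theta² + eps² = 7² + 13² = 49 + 169 = 218, not 217  no
(10) max(7, 8) = 8  yes
(11) eta + theta + zeta = 8 + 7 + 20 = 35  yes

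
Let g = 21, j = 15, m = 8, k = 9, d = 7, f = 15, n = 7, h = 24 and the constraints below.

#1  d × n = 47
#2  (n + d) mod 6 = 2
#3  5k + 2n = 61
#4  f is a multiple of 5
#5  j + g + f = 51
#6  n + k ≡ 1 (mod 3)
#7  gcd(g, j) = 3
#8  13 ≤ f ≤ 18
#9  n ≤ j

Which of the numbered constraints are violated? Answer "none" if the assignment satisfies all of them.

#1 d × n = 7 × 7 = 49, not 47 — violated.
#2 n + d = 14; 14 mod 6 = 2 — OK.
#3 5k + 2n = 5(9) + 2(7) = 59, not 61 — violated.
#4 15 / 5 = 3, so 5 divides 15 — OK.
#5 j + g + f = 15 + 21 + 15 = 51 — OK.
#6 n + k = 16; 16 mod 3 = 1 — OK.
#7 gcd(21, 15) = 3 — OK.
#8 f = 15 lies in [13, 18] — OK.
#9 n = 7, j = 15; 7 ≤ 15 — OK.

No — constraints 1, 3 are not satisfied.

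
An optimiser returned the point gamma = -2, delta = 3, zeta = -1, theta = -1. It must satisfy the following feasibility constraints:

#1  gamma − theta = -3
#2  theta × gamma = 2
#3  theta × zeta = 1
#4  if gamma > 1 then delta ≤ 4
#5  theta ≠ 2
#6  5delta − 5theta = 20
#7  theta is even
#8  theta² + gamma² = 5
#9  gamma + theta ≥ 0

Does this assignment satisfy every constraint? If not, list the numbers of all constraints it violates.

The assignment fails constraints 1, 7, 9.

#1 gamma − theta = -2 − (-1) = -1, not -3  false
#2 theta × gamma = -1 × (-2) = 2  true
#3 theta × zeta = -1 × (-1) = 1  true
#4 gamma = -2, not > 1; antecedent false, conditional vacuously true  true
#5 theta = -1, and -1 ≠ 2  true
#6 5delta − 5theta = 5(3) − 5(-1) = 20  true
#7 theta = -1 is odd  false
#8 theta² + gamma² = (-1)² + (-2)² = 1 + 4 = 5  true
#9 gamma + theta = -2 + (-1) = -3; -3 < 0, bound 0 not met  false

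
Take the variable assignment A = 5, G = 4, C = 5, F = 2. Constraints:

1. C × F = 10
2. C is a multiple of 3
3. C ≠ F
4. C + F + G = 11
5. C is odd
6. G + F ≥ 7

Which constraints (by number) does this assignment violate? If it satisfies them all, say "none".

1. C × F = 5 × 2 = 10  ✔
2. 5 = 3×1 + 2, so 3 does not divide 5  ✘
3. C = 5, F = 2; distinct  ✔
4. C + F + G = 5 + 2 + 4 = 11  ✔
5. C = 5 is odd  ✔
6. G + F = 4 + 2 = 6; 6 < 7, bound 7 not met  ✘

Violated: 2 and 6.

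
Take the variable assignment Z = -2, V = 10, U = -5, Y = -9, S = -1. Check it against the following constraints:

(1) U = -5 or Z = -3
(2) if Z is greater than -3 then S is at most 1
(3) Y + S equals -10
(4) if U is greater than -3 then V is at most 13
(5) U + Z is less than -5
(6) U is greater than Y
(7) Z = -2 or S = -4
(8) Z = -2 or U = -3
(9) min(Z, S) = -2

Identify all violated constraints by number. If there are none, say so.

Yes — all constraints hold.

(1) U = -5 = -5 (first disjunct)  OK
(2) Z = -2 > -3, so we need S ≤ 1; S = -1 ≤ 1  OK
(3) Y + S = -9 + (-1) = -10  OK
(4) U = -5, not > -3; antecedent false, conditional vacuously true  OK
(5) U + Z = -5 + (-2) = -7; -7 < -5  OK
(6) U = -5, Y = -9; -5 > -9  OK
(7) Z = -2 = -2 (first disjunct)  OK
(8) Z = -2 = -2 (first disjunct)  OK
(9) min(-2, -1) = -2  OK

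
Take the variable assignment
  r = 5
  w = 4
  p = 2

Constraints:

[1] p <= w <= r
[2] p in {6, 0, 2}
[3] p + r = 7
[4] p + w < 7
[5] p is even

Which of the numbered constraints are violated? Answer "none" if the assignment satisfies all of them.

No violations.

[1] values 2 <= 4 <= 5  yes
[2] p = 2 is in {6, 0, 2}  yes
[3] p + r = 2 + 5 = 7  yes
[4] p + w = 2 + 4 = 6; 6 < 7  yes
[5] p = 2 is even  yes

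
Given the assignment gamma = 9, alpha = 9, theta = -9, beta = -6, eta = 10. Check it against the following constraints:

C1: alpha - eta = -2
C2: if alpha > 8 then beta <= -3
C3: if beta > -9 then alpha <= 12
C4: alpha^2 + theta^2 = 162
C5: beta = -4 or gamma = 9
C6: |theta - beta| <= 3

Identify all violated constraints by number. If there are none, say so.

Constraint 1 is violated.

C1: alpha - eta = 9 - 10 = -1, not -2  no
C2: alpha = 9 > 8, so we need beta ≤ -3; beta = -6 ≤ -3  yes
C3: beta = -6 > -9, so we need alpha ≤ 12; alpha = 9 ≤ 12  yes
C4: alpha^2 + theta^2 = 9^2 + (-9)^2 = 81 + 81 = 162  yes
C5: beta = -6 ≠ -4, but gamma = 9 = 9 (second disjunct)  yes
C6: |-9 - (-6)| = 3; 3 ≤ 3  yes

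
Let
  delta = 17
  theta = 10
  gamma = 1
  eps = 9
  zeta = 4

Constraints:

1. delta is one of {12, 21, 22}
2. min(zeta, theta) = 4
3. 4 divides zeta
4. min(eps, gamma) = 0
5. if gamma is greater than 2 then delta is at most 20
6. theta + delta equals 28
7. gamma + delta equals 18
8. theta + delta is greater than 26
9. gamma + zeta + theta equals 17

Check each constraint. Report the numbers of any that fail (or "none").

1. delta = 17 is not in {12, 21, 22}  ✘
2. min(4, 10) = 4  ✔
3. 4 / 4 = 1, so 4 divides 4  ✔
4. min(9, 1) = 1, not 0  ✘
5. gamma = 1, not > 2; antecedent false, conditional vacuously true  ✔
6. theta + delta = 10 + 17 = 27, not 28  ✘
7. gamma + delta = 1 + 17 = 18  ✔
8. theta + delta = 10 + 17 = 27; 27 > 26  ✔
9. gamma + zeta + theta = 1 + 4 + 10 = 15, not 17  ✘

Violated: 1, 4, 6, 9.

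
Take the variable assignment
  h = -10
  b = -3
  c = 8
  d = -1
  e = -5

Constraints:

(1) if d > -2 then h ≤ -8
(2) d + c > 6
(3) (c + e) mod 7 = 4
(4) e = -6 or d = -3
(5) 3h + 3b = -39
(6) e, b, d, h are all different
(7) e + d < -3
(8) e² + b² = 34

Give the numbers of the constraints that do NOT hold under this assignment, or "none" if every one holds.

(1) d = -1 > -2, so we need h ≤ -8; h = -10 ≤ -8  holds
(2) d + c = -1 + 8 = 7; 7 > 6  holds
(3) c + e = 3; 3 mod 7 = 3, not 4  fails
(4) e = -5 ≠ -6 and d = -1 ≠ -3; both disjuncts false  fails
(5) 3h + 3b = 3(-10) + 3(-3) = -39  holds
(6) values -5, -3, -1, -10 are pairwise distinct  holds
(7) e + d = -5 + (-1) = -6; -6 < -3  holds
(8) e² + b² = (-5)² + (-3)² = 25 + 9 = 34  holds

The assignment fails constraints 3 and 4.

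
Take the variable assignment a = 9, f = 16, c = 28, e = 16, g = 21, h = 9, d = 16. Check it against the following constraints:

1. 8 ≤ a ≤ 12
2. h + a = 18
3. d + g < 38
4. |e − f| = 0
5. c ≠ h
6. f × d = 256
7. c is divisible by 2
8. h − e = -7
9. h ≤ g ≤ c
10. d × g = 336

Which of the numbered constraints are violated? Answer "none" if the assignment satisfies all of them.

All constraints are satisfied.

1. a = 9 lies in [8, 12]  holds
2. h + a = 9 + 9 = 18  holds
3. d + g = 16 + 21 = 37; 37 < 38  holds
4. |16 − 16| = 0  holds
5. c = 28, h = 9; distinct  holds
6. f × d = 16 × 16 = 256  holds
7. 28 / 2 = 14, so 2 divides 28  holds
8. h − e = 9 − 16 = -7  holds
9. values 9 ≤ 21 ≤ 28  holds
10. d × g = 16 × 21 = 336  holds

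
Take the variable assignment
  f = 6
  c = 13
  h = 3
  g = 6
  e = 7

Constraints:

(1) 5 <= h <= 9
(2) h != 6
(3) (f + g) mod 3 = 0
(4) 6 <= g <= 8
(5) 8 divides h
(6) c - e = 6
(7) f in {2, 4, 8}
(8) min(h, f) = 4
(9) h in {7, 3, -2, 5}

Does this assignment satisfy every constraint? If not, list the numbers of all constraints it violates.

Constraints 1, 5, 7, and 8 are violated.

(1) h = 3 is outside [5, 9] — does not hold.
(2) h = 3, and 3 ≠ 6 — holds.
(3) f + g = 12; 12 mod 3 = 0 — holds.
(4) g = 6 lies in [6, 8] — holds.
(5) 3 = 8*0 + 3, so 8 does not divide 3 — does not hold.
(6) c - e = 13 - 7 = 6 — holds.
(7) f = 6 is not in {2, 4, 8} — does not hold.
(8) min(3, 6) = 3, not 4 — does not hold.
(9) h = 3 is in {7, 3, -2, 5} — holds.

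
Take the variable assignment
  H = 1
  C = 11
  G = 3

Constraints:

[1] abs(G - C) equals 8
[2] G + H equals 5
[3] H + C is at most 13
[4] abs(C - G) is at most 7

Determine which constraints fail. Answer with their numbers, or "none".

Constraints 2, 4 are violated.

[1] abs(3 - 11) = 8 — satisfied.
[2] G + H = 3 + 1 = 4, not 5 — violated.
[3] H + C = 1 + 11 = 12; 12 ≤ 13 — satisfied.
[4] abs(11 - 3) = 8; 8 > 7, exceeds bound 7 — violated.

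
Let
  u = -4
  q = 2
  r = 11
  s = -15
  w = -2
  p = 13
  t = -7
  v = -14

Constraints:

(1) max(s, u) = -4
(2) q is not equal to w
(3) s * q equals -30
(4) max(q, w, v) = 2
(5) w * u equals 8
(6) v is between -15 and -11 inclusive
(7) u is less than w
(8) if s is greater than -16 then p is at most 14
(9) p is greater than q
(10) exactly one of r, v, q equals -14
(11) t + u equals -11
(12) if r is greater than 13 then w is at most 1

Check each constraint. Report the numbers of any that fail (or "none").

(1) max(-15, -4) = -4  true
(2) q = 2, w = -2; distinct  true
(3) s * q = -15 * 2 = -30  true
(4) max(2, -2, -14) = 2  true
(5) w * u = -2 * (-4) = 8  true
(6) v = -14 lies in [-15, -11]  true
(7) u = -4, w = -2; -4 < -2  true
(8) s = -15 > -16, so we need p ≤ 14; p = 13 ≤ 14  true
(9) p = 13, q = 2; 13 > 2  true
(10) r=11, v=-14, q=2; 1 of them equals -14  true
(11) t + u = -7 + (-4) = -11  true
(12) r = 11, not > 13; antecedent false, conditional vacuously true  true

No violations.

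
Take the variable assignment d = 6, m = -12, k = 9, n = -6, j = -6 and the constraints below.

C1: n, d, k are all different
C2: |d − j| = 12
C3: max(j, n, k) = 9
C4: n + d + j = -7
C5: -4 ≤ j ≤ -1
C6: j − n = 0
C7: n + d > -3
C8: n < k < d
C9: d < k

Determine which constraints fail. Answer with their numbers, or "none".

Constraints 4, 5, and 8 do not hold.

C1: values -6, 6, 9 are pairwise distinct  holds
C2: |6 − (-6)| = 12  holds
C3: max(-6, -6, 9) = 9  holds
C4: n + d + j = -6 + 6 + (-6) = -6, not -7  fails
C5: j = -6 is outside [-4, -1]  fails
C6: j − n = -6 − (-6) = 0  holds
C7: n + d = -6 + 6 = 0; 0 > -3  holds
C8: values -6, 9, 6; k = 9 is not < d = 6  fails
C9: d = 6, k = 9; 6 < 9  holds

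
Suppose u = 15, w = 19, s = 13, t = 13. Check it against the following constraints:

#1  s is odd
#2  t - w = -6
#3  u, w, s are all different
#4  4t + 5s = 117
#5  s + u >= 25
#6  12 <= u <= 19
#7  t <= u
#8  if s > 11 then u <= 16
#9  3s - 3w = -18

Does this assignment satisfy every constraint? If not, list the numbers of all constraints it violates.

The assignment satisfies every constraint.

#1 s = 13 is odd  yes
#2 t - w = 13 - 19 = -6  yes
#3 values 15, 19, 13 are pairwise distinct  yes
#4 4t + 5s = 4(13) + 5(13) = 117  yes
#5 s + u = 13 + 15 = 28; 28 ≥ 25  yes
#6 u = 15 lies in [12, 19]  yes
#7 t = 13, u = 15; 13 ≤ 15  yes
#8 s = 13 > 11, so we need u ≤ 16; u = 15 ≤ 16  yes
#9 3s - 3w = 3(13) - 3(19) = -18  yes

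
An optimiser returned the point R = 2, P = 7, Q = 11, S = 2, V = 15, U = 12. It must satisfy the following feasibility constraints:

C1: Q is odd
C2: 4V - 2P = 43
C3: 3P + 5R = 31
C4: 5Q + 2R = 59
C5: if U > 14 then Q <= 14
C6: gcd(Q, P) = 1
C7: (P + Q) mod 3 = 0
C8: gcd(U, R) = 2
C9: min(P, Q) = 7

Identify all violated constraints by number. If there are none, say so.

Constraint 2 is violated.

C1: Q = 11 is odd  ✔
C2: 4V - 2P = 4(15) - 2(7) = 46, not 43  ✘
C3: 3P + 5R = 3(7) + 5(2) = 31  ✔
C4: 5Q + 2R = 5(11) + 2(2) = 59  ✔
C5: U = 12, not > 14; antecedent false, conditional vacuously true  ✔
C6: gcd(11, 7) = 1  ✔
C7: P + Q = 18; 18 mod 3 = 0  ✔
C8: gcd(12, 2) = 2  ✔
C9: min(7, 11) = 7  ✔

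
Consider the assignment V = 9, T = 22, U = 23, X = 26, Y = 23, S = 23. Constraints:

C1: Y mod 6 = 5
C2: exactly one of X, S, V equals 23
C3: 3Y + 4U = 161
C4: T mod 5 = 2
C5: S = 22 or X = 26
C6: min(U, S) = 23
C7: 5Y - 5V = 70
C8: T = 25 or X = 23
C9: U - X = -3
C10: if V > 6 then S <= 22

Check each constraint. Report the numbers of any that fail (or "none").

No — constraints 8 and 10 are not satisfied.

C1: 23 mod 6 = 5 — satisfied.
C2: X=26, S=23, V=9; 1 of them equals 23 — satisfied.
C3: 3Y + 4U = 3(23) + 4(23) = 161 — satisfied.
C4: 22 mod 5 = 2 — satisfied.
C5: S = 23 ≠ 22, but X = 26 = 26 (second disjunct) — satisfied.
C6: min(23, 23) = 23 — satisfied.
C7: 5Y - 5V = 5(23) - 5(9) = 70 — satisfied.
C8: T = 22 ≠ 25 and X = 26 ≠ 23; both disjuncts false — violated.
C9: U - X = 23 - 26 = -3 — satisfied.
C10: V = 9 > 6, so we need S ≤ 22; but S = 23 > 22 — violated.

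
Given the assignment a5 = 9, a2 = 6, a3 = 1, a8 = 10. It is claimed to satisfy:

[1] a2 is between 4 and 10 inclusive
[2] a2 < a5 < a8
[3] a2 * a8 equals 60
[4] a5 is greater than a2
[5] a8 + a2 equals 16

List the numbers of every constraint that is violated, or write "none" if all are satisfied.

None — every constraint holds.

[1] a2 = 6 lies in [4, 10] — holds.
[2] values 6 < 9 < 10 — holds.
[3] a2 * a8 = 6 * 10 = 60 — holds.
[4] a5 = 9, a2 = 6; 9 > 6 — holds.
[5] a8 + a2 = 10 + 6 = 16 — holds.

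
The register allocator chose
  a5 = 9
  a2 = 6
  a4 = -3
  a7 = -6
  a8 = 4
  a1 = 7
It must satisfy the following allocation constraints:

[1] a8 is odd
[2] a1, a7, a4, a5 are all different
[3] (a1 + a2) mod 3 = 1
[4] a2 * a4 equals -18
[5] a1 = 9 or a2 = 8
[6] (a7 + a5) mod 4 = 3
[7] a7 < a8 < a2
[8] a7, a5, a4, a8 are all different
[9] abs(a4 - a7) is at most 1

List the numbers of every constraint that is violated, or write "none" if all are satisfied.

[1] a8 = 4 is even  fails
[2] values 7, -6, -3, 9 are pairwise distinct  holds
[3] a1 + a2 = 13; 13 mod 3 = 1  holds
[4] a2 * a4 = 6 * (-3) = -18  holds
[5] a1 = 7 ≠ 9 and a2 = 6 ≠ 8; both disjuncts false  fails
[6] a7 + a5 = 3; 3 mod 4 = 3  holds
[7] values -6 < 4 < 6  holds
[8] values -6, 9, -3, 4 are pairwise distinct  holds
[9] abs(-3 - (-6)) = 3; 3 > 1, exceeds bound 1  fails

Violated: 1, 5, and 9.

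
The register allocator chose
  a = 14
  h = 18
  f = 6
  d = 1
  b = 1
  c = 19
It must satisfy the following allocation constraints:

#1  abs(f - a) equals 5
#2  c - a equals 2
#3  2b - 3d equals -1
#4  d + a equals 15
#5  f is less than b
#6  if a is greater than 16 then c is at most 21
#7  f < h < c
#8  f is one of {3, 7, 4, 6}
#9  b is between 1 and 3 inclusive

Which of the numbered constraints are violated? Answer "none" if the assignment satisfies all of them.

Constraints 1, 2, 5 are violated.

#1 abs(6 - 14) = 8, not 5 — violated.
#2 c - a = 19 - 14 = 5, not 2 — violated.
#3 2b - 3d = 2(1) - 3(1) = -1 — OK.
#4 d + a = 1 + 14 = 15 — OK.
#5 f = 6, b = 1; 6 ≥ 1 (want <) — violated.
#6 a = 14, not > 16; antecedent false, conditional vacuously true — OK.
#7 values 6 < 18 < 19 — OK.
#8 f = 6 is in {3, 7, 4, 6} — OK.
#9 b = 1 lies in [1, 3] — OK.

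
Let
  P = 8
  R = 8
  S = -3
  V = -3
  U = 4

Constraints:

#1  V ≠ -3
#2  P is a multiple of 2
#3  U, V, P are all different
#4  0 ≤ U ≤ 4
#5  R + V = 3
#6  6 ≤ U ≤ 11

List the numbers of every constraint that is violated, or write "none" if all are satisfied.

No — constraints 1, 5, and 6 are not satisfied.

#1 V = -3, but -3 is required to differ  no
#2 8 / 2 = 4, so 2 divides 8  yes
#3 values 4, -3, 8 are pairwise distinct  yes
#4 U = 4 lies in [0, 4]  yes
#5 R + V = 8 + (-3) = 5, not 3  no
#6 U = 4 is outside [6, 11]  no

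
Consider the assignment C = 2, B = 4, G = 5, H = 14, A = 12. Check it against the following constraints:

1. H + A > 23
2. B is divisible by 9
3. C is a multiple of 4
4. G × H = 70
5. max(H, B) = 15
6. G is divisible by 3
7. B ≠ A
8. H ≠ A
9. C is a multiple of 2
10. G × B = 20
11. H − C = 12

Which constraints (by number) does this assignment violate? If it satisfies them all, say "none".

1. H + A = 14 + 12 = 26; 26 > 23 — satisfied.
2. 4 = 9×0 + 4, so 9 does not divide 4 — violated.
3. 2 = 4×0 + 2, so 4 does not divide 2 — violated.
4. G × H = 5 × 14 = 70 — satisfied.
5. max(14, 4) = 14, not 15 — violated.
6. 5 = 3×1 + 2, so 3 does not divide 5 — violated.
7. B = 4, A = 12; distinct — satisfied.
8. H = 14, A = 12; distinct — satisfied.
9. 2 / 2 = 1, so 2 divides 2 — satisfied.
10. G × B = 5 × 4 = 20 — satisfied.
11. H − C = 14 − 2 = 12 — satisfied.

The assignment fails constraints 2, 3, 5, 6.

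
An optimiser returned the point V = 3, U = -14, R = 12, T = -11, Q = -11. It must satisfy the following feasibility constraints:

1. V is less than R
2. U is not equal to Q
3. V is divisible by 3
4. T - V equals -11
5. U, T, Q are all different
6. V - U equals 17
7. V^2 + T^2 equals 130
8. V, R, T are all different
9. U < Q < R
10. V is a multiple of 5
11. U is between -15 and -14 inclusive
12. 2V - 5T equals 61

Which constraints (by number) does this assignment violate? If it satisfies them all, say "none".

The assignment fails constraints 4, 5, 10.

1. V = 3, R = 12; 3 < 12 — holds.
2. U = -14, Q = -11; distinct — holds.
3. 3 / 3 = 1, so 3 divides 3 — holds.
4. T - V = -11 - 3 = -14, not -11 — does not hold.
5. T = Q = -11, not all different — does not hold.
6. V - U = 3 - (-14) = 17 — holds.
7. V^2 + T^2 = 3^2 + (-11)^2 = 9 + 121 = 130 — holds.
8. values 3, 12, -11 are pairwise distinct — holds.
9. values -14 < -11 < 12 — holds.
10. 3 = 5*0 + 3, so 5 does not divide 3 — does not hold.
11. U = -14 lies in [-15, -14] — holds.
12. 2V - 5T = 2(3) - 5(-11) = 61 — holds.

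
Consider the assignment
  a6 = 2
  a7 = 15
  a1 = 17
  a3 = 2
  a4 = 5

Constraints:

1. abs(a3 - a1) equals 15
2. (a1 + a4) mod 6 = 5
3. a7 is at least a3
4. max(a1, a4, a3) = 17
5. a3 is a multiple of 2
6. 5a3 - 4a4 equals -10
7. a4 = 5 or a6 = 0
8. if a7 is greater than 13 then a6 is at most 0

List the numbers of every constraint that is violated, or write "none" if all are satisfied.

1. abs(2 - 17) = 15  ✓
2. a1 + a4 = 22; 22 mod 6 = 4, not 5  ✗
3. a7 = 15, a3 = 2; 15 ≥ 2  ✓
4. max(17, 5, 2) = 17  ✓
5. 2 / 2 = 1, so 2 divides 2  ✓
6. 5a3 - 4a4 = 5(2) - 4(5) = -10  ✓
7. a4 = 5 = 5 (first disjunct)  ✓
8. a7 = 15 > 13, so we need a6 ≤ 0; but a6 = 2 > 0  ✗

The assignment fails constraints 2 and 8.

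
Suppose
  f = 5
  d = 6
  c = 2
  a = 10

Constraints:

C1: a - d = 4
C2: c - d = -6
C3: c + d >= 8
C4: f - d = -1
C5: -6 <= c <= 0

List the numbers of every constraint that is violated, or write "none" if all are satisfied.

C1: a - d = 10 - 6 = 4 — holds.
C2: c - d = 2 - 6 = -4, not -6 — fails.
C3: c + d = 2 + 6 = 8; 8 ≥ 8 — holds.
C4: f - d = 5 - 6 = -1 — holds.
C5: c = 2 is outside [-6, 0] — fails.

No — constraints 2 and 5 are not satisfied.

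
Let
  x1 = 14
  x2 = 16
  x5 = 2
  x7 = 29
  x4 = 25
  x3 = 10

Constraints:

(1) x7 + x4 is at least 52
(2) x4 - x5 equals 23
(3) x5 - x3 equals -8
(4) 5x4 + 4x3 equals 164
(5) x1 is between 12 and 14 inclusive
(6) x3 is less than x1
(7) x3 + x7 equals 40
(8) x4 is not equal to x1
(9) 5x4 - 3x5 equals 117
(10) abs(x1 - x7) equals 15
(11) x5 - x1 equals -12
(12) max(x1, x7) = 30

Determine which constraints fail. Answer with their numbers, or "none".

Violated: 4, 7, 9, and 12.

(1) x7 + x4 = 29 + 25 = 54; 54 ≥ 52 — holds.
(2) x4 - x5 = 25 - 2 = 23 — holds.
(3) x5 - x3 = 2 - 10 = -8 — holds.
(4) 5x4 + 4x3 = 5(25) + 4(10) = 165, not 164 — fails.
(5) x1 = 14 lies in [12, 14] — holds.
(6) x3 = 10, x1 = 14; 10 < 14 — holds.
(7) x3 + x7 = 10 + 29 = 39, not 40 — fails.
(8) x4 = 25, x1 = 14; distinct — holds.
(9) 5x4 - 3x5 = 5(25) - 3(2) = 119, not 117 — fails.
(10) abs(14 - 29) = 15 — holds.
(11) x5 - x1 = 2 - 14 = -12 — holds.
(12) max(14, 29) = 29, not 30 — fails.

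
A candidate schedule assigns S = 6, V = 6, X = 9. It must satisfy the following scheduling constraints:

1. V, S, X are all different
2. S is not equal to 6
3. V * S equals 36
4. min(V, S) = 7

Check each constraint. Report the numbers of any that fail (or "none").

1. V = S = 6, not all different — fails.
2. S = 6, but 6 is required to differ — fails.
3. V * S = 6 * 6 = 36 — holds.
4. min(6, 6) = 6, not 7 — fails.

The assignment fails constraints 1, 2, 4.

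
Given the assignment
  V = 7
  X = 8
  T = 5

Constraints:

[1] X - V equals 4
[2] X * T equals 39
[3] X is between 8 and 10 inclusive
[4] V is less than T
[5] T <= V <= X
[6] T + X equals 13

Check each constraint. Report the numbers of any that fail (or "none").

The assignment fails constraints 1, 2, 4.

[1] X - V = 8 - 7 = 1, not 4 — does not hold.
[2] X * T = 8 * 5 = 40, not 39 — does not hold.
[3] X = 8 lies in [8, 10] — holds.
[4] V = 7, T = 5; 7 ≥ 5 (want <) — does not hold.
[5] values 5 <= 7 <= 8 — holds.
[6] T + X = 5 + 8 = 13 — holds.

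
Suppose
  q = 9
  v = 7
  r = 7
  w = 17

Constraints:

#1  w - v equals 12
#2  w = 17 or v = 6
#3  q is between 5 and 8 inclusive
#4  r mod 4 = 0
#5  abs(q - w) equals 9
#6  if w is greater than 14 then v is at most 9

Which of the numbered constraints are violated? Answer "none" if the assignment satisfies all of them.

Violated: 1, 3, 4, and 5.

#1 w - v = 17 - 7 = 10, not 12  ✗
#2 w = 17 = 17 (first disjunct)  ✓
#3 q = 9 is outside [5, 8]  ✗
#4 7 mod 4 = 3, not 0  ✗
#5 abs(9 - 17) = 8, not 9  ✗
#6 w = 17 > 14, so we need v ≤ 9; v = 7 ≤ 9  ✓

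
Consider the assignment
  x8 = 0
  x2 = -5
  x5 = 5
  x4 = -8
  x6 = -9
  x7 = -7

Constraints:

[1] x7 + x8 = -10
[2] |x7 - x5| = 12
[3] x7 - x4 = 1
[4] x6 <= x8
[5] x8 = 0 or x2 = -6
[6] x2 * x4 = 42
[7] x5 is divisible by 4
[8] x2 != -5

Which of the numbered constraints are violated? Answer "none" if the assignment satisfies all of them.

[1] x7 + x8 = -7 + 0 = -7, not -10 — fails.
[2] |-7 - 5| = 12 — holds.
[3] x7 - x4 = -7 - (-8) = 1 — holds.
[4] x6 = -9, x8 = 0; -9 ≤ 0 — holds.
[5] x8 = 0 = 0 (first disjunct) — holds.
[6] x2 * x4 = -5 * (-8) = 40, not 42 — fails.
[7] 5 = 4*1 + 1, so 4 does not divide 5 — fails.
[8] x2 = -5, but -5 is required to differ — fails.

No — constraints 1, 6, 7, and 8 are not satisfied.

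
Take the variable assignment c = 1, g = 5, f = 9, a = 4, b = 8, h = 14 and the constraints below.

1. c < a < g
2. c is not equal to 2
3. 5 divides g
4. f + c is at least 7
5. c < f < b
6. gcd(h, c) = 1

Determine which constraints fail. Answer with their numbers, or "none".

1. values 1 < 4 < 5  OK
2. c = 1, and 1 ≠ 2  OK
3. 5 / 5 = 1, so 5 divides 5  OK
4. f + c = 9 + 1 = 10; 10 ≥ 7  OK
5. values 1, 9, 8; f = 9 is not < b = 8  FAIL
6. gcd(14, 1) = 1  OK

No — constraint 5 is not satisfied.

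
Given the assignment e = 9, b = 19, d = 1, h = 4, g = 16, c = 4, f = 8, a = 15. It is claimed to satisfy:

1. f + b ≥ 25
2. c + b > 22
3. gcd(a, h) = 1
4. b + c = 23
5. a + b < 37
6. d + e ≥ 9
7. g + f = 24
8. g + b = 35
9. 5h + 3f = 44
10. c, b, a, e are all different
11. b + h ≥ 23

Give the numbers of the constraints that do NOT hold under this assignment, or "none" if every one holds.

1. f + b = 8 + 19 = 27; 27 ≥ 25 — satisfied.
2. c + b = 4 + 19 = 23; 23 > 22 — satisfied.
3. gcd(15, 4) = 1 — satisfied.
4. b + c = 19 + 4 = 23 — satisfied.
5. a + b = 15 + 19 = 34; 34 < 37 — satisfied.
6. d + e = 1 + 9 = 10; 10 ≥ 9 — satisfied.
7. g + f = 16 + 8 = 24 — satisfied.
8. g + b = 16 + 19 = 35 — satisfied.
9. 5h + 3f = 5(4) + 3(8) = 44 — satisfied.
10. values 4, 19, 15, 9 are pairwise distinct — satisfied.
11. b + h = 19 + 4 = 23; 23 ≥ 23 — satisfied.

All constraints are satisfied.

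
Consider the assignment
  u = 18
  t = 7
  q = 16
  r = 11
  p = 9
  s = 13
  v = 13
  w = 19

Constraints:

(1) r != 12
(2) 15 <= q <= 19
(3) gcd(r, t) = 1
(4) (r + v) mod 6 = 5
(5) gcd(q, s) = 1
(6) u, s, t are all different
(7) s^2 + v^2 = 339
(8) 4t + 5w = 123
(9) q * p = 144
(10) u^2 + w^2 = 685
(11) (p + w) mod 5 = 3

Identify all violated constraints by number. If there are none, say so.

No — constraints 4 and 7 are not satisfied.

(1) r = 11, and 11 ≠ 12 — holds.
(2) q = 16 lies in [15, 19] — holds.
(3) gcd(11, 7) = 1 — holds.
(4) r + v = 24; 24 mod 6 = 0, not 5 — fails.
(5) gcd(16, 13) = 1 — holds.
(6) values 18, 13, 7 are pairwise distinct — holds.
(7) s^2 + v^2 = 13^2 + 13^2 = 169 + 169 = 338, not 339 — fails.
(8) 4t + 5w = 4(7) + 5(19) = 123 — holds.
(9) q * p = 16 * 9 = 144 — holds.
(10) u^2 + w^2 = 18^2 + 19^2 = 324 + 361 = 685 — holds.
(11) p + w = 28; 28 mod 5 = 3 — holds.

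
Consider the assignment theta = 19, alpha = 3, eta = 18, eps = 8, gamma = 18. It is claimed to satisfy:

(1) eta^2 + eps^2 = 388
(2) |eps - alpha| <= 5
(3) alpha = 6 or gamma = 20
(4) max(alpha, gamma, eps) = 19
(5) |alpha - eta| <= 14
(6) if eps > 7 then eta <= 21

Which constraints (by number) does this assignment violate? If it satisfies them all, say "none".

Violated: 3, 4, and 5.

(1) eta^2 + eps^2 = 18^2 + 8^2 = 324 + 64 = 388 — satisfied.
(2) |8 - 3| = 5; 5 ≤ 5 — satisfied.
(3) alpha = 3 ≠ 6 and gamma = 18 ≠ 20; both disjuncts false — violated.
(4) max(3, 18, 8) = 18, not 19 — violated.
(5) |3 - 18| = 15; 15 > 14, exceeds bound 14 — violated.
(6) eps = 8 > 7, so we need eta ≤ 21; eta = 18 ≤ 21 — satisfied.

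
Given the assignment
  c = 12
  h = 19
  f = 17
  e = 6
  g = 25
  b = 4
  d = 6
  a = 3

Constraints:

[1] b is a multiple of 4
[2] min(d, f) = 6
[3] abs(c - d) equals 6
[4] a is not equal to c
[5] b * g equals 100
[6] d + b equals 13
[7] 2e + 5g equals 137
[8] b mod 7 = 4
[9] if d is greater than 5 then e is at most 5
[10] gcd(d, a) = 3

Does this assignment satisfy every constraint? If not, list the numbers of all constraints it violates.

[1] 4 / 4 = 1, so 4 divides 4 — satisfied.
[2] min(6, 17) = 6 — satisfied.
[3] abs(12 - 6) = 6 — satisfied.
[4] a = 3, c = 12; distinct — satisfied.
[5] b * g = 4 * 25 = 100 — satisfied.
[6] d + b = 6 + 4 = 10, not 13 — violated.
[7] 2e + 5g = 2(6) + 5(25) = 137 — satisfied.
[8] 4 mod 7 = 4 — satisfied.
[9] d = 6 > 5, so we need e ≤ 5; but e = 6 > 5 — violated.
[10] gcd(6, 3) = 3 — satisfied.

Constraints 6 and 9 are violated.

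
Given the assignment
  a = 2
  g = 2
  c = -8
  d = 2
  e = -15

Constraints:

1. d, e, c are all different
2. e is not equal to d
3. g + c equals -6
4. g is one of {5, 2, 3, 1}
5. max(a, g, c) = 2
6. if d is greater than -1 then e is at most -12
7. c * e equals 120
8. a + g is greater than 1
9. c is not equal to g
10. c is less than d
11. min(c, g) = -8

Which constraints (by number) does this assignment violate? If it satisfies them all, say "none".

1. values 2, -15, -8 are pairwise distinct  yes
2. e = -15, d = 2; distinct  yes
3. g + c = 2 + (-8) = -6  yes
4. g = 2 is in {5, 2, 3, 1}  yes
5. max(2, 2, -8) = 2  yes
6. d = 2 > -1, so we need e ≤ -12; e = -15 ≤ -12  yes
7. c * e = -8 * (-15) = 120  yes
8. a + g = 2 + 2 = 4; 4 > 1  yes
9. c = -8, g = 2; distinct  yes
10. c = -8, d = 2; -8 < 2  yes
11. min(-8, 2) = -8  yes

None — every constraint holds.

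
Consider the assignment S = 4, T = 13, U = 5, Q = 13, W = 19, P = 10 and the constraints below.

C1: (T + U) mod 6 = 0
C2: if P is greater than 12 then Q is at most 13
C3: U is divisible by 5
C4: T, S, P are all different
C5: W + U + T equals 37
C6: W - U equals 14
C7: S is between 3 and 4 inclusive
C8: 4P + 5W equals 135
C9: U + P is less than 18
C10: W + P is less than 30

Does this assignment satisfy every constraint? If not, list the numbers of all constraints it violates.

C1: T + U = 18; 18 mod 6 = 0  OK
C2: P = 10, not > 12; antecedent false, conditional vacuously true  OK
C3: 5 / 5 = 1, so 5 divides 5  OK
C4: values 13, 4, 10 are pairwise distinct  OK
C5: W + U + T = 19 + 5 + 13 = 37  OK
C6: W - U = 19 - 5 = 14  OK
C7: S = 4 lies in [3, 4]  OK
C8: 4P + 5W = 4(10) + 5(19) = 135  OK
C9: U + P = 5 + 10 = 15; 15 < 18  OK
C10: W + P = 19 + 10 = 29; 29 < 30  OK

The assignment satisfies every constraint.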